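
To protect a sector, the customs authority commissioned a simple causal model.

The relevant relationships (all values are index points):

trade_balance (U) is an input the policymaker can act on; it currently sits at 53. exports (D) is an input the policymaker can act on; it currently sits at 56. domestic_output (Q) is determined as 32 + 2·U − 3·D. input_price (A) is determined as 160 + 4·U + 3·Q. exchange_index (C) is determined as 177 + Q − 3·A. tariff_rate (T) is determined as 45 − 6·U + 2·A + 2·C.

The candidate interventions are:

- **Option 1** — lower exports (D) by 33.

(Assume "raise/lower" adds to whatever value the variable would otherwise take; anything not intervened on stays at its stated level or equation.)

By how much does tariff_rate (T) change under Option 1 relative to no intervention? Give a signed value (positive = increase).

-990

Baseline:
  U = 53
  D = 56
  Q = 32 + 2·53 − 3·56 = -30
  A = 160 + 4·53 + 3·(-30) = 282
  C = 177 + (-30) − 3·282 = -699
  T = 45 − 6·53 + 2·282 + 2·(-699) = -1107
Option 1 (D − 33):
  U = 53
  D = 56 − 33 = 23
  Q = 32 + 2·53 − 3·23 = 69
  A = 160 + 4·53 + 3·69 = 579
  C = 177 + 69 − 3·579 = -1491
  T = 45 − 6·53 + 2·579 + 2·(-1491) = -2097
Change in T: -2097 − (-1107) = -990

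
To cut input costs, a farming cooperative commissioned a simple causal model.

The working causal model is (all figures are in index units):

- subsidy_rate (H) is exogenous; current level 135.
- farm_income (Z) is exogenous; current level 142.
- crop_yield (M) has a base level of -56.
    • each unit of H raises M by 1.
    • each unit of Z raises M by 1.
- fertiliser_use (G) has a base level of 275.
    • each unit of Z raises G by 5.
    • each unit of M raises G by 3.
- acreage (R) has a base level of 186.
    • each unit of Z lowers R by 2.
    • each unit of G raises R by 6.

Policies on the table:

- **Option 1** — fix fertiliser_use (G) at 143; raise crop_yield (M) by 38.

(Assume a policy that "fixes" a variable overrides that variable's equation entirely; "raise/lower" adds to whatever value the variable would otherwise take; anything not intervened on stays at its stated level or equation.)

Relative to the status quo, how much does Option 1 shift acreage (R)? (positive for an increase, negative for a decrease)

-9030

Baseline:
  H = 135
  Z = 142
  M = -56 + 135 + 142 = 221
  G = 275 + 5·142 + 3·221 = 1648
  R = 186 − 2·142 + 6·1648 = 9790
Option 1 (G := 143, M + 38):
  H = 135
  Z = 142
  M = -56 + 135 + 142 (+38 from intervention) = 259
  G = 143
  R = 186 − 2·142 + 6·143 = 760
Change in R: 760 − 9790 = -9030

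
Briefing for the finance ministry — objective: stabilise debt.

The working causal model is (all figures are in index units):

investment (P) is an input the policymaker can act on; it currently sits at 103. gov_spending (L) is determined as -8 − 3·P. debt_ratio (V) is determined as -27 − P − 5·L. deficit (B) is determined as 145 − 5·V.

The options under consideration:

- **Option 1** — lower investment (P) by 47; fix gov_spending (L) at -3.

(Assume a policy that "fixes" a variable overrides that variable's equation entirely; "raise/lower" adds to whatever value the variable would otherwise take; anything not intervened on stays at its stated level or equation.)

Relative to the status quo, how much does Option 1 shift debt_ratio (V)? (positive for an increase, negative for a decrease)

-1523

Baseline:
  P = 103
  L = -8 − 3·103 = -317
  V = -27 − 103 − 5·(-317) = 1455
Option 1 (P − 47, L := -3):
  P = 103 − 47 = 56
  L = -3
  V = -27 − 56 − 5·(-3) = -68
Change in V: -68 − 1455 = -1523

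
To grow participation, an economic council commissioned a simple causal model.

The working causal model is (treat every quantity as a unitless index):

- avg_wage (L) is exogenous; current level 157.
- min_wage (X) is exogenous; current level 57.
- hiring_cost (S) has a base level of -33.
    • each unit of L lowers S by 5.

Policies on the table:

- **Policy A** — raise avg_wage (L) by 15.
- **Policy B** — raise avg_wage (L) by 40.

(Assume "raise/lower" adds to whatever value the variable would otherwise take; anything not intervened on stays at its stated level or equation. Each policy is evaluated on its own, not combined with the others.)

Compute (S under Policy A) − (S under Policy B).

Policy A (L + 15):
  L = 157 + 15 = 172
  S = -33 − 5·172 = -893
Policy B (L + 40):
  L = 157 + 40 = 197
  S = -33 − 5·197 = -1018
S: -893 − (-1018) = 125

125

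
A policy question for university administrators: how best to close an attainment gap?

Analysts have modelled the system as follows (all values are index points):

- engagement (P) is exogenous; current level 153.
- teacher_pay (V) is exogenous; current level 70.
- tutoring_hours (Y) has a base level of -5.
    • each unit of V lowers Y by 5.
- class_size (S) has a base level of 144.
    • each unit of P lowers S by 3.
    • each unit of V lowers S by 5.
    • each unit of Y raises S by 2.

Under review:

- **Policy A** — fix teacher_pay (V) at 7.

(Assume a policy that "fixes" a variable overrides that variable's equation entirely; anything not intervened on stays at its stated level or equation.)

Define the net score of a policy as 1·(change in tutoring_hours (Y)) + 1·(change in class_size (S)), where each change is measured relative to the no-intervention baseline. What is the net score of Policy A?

1260

Baseline:
  P = 153
  V = 70
  Y = -5 − 5·70 = -355
  S = 144 − 3·153 − 5·70 + 2·(-355) = -1375
Policy A (V := 7):
  P = 153
  V = 7
  Y = -5 − 5·7 = -40
  S = 144 − 3·153 − 5·7 + 2·(-40) = -430
ΔY = -40 − (-355) = 315; ΔS = -430 − (-1375) = 945
Score = 1·315 + 1·945 = 1260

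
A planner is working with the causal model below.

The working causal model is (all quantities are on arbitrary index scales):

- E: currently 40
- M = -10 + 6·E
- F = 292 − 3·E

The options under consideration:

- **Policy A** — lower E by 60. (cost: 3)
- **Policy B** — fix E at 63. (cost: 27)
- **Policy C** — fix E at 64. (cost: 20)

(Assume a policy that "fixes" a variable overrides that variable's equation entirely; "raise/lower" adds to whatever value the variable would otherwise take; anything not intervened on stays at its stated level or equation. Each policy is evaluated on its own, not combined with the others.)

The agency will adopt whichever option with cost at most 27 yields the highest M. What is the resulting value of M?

Policy A (E − 60):
  E = 40 − 60 = -20
  M = -10 + 6·(-20) = -130
Policy B (E := 63):
  E = 63
  M = -10 + 6·63 = 368
Policy C (E := 64):
  E = 64
  M = -10 + 6·64 = 374
Comparing — Policy A: M=-130, Policy B: M=368, Policy C: M=374. Highest is 374 (Policy C).

374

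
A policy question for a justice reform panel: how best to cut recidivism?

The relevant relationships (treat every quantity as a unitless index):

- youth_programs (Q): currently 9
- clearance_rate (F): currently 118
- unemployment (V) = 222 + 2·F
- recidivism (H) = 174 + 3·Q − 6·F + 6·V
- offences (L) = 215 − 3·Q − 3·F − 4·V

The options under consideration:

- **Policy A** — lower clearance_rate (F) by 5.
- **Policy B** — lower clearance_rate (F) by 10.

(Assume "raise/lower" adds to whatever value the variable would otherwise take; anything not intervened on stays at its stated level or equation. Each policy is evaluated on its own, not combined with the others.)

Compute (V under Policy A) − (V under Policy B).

10

Policy A (F − 5):
  F = 118 − 5 = 113
  V = 222 + 2·113 = 448
Policy B (F − 10):
  F = 118 − 10 = 108
  V = 222 + 2·108 = 438
V: 448 − 438 = 10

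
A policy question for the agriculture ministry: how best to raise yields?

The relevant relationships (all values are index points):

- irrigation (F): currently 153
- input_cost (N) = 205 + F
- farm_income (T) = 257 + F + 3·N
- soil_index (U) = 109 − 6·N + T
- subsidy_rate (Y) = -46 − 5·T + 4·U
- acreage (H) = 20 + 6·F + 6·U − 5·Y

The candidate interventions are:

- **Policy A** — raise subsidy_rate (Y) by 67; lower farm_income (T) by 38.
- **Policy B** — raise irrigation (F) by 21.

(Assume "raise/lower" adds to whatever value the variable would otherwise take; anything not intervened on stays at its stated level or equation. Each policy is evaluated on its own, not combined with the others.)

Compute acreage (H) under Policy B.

Policy B (F + 21):
  F = 153 + 21 = 174
  N = 205 + 174 = 379
  T = 257 + 174 + 3·379 = 1568
  U = 109 − 6·379 + 1568 = -597
  Y = -46 − 5·1568 + 4·(-597) = -10274
  H = 20 + 6·174 + 6·(-597) − 5·(-10274) = 48852

48852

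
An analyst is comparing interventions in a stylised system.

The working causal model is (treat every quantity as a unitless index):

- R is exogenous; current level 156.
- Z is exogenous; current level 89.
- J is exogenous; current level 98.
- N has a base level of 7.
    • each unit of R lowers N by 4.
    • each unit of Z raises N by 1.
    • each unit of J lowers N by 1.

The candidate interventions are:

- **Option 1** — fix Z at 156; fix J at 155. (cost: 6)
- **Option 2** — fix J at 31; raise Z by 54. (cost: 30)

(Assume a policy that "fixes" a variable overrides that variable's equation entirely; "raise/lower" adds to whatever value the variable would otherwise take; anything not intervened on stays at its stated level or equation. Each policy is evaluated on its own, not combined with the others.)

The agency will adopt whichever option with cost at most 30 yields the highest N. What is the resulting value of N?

-505

Option 1 (Z := 156, J := 155):
  R = 156
  Z = 156
  J = 155
  N = 7 − 4·156 + 156 − 155 = -616
Option 2 (J := 31, Z + 54):
  R = 156
  Z = 89 + 54 = 143
  J = 31
  N = 7 − 4·156 + 143 − 31 = -505
Comparing — Option 1: N=-616, Option 2: N=-505. Highest is -505 (Option 2).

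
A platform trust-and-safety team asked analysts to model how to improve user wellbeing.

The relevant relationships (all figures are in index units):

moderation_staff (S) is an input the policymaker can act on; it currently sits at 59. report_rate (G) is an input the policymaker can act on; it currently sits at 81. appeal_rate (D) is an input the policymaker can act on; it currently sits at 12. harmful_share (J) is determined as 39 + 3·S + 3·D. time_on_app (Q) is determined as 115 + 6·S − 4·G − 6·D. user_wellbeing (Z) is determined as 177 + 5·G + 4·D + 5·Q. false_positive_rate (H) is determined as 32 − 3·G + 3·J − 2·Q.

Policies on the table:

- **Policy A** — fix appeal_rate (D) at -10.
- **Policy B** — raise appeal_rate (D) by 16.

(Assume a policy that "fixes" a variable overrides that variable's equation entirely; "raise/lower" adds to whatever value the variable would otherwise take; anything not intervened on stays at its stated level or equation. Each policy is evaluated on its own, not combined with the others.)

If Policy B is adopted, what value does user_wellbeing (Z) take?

579

Policy B (D + 16):
  S = 59
  G = 81
  D = 12 + 16 = 28
  Q = 115 + 6·59 − 4·81 − 6·28 = -23
  Z = 177 + 5·81 + 4·28 + 5·(-23) = 579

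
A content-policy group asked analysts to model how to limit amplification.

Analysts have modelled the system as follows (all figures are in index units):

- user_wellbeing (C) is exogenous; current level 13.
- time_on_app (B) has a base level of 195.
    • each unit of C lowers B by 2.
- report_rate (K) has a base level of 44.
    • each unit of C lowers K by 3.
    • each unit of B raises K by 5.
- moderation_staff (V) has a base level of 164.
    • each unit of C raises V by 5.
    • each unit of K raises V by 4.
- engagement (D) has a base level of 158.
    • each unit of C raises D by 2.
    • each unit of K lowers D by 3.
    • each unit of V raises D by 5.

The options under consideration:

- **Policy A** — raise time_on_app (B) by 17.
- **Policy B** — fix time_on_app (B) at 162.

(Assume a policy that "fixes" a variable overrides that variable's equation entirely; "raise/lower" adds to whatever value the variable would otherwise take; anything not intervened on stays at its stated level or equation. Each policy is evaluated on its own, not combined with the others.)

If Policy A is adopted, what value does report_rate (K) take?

935

Policy A (B + 17):
  C = 13
  B = 195 − 2·13 (+17 from intervention) = 186
  K = 44 − 3·13 + 5·186 = 935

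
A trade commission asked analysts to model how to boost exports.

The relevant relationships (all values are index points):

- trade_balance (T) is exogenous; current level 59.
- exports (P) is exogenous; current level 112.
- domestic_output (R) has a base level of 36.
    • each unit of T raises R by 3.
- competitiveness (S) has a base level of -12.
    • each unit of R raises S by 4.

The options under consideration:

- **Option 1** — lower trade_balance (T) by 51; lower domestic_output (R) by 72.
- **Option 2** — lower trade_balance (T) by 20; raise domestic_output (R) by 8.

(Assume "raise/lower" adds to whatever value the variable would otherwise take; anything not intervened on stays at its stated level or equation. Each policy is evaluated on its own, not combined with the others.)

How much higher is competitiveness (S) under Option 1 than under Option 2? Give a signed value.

-692

Option 1 (T − 51, R − 72):
  T = 59 − 51 = 8
  R = 36 + 3·8 (−72 from intervention) = -12
  S = -12 + 4·(-12) = -60
Option 2 (T − 20, R + 8):
  T = 59 − 20 = 39
  R = 36 + 3·39 (+8 from intervention) = 161
  S = -12 + 4·161 = 632
S: -60 − 632 = -692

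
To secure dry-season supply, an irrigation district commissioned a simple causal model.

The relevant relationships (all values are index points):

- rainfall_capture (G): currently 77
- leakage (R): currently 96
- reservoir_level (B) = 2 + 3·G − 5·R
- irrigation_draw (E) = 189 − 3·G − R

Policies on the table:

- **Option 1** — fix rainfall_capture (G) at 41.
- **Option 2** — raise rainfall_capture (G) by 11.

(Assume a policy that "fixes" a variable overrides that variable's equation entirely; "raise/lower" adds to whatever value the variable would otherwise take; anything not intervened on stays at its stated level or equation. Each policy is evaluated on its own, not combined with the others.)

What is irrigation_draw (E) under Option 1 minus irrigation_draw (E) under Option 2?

141

Option 1 (G := 41):
  G = 41
  R = 96
  E = 189 − 3·41 − 96 = -30
Option 2 (G + 11):
  G = 77 + 11 = 88
  R = 96
  E = 189 − 3·88 − 96 = -171
E: -30 − (-171) = 141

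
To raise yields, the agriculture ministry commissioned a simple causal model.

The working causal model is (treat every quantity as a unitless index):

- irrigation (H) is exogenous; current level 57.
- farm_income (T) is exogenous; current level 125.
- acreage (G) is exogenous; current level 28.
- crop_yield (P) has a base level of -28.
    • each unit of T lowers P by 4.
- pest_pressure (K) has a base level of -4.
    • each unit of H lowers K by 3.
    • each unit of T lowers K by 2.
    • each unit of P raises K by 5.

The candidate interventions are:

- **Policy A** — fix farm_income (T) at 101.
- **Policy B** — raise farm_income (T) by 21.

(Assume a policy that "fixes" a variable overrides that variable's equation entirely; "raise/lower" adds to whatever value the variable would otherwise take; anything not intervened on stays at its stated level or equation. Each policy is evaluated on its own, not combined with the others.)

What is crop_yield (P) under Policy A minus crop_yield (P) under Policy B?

180

Policy A (T := 101):
  T = 101
  P = -28 − 4·101 = -432
Policy B (T + 21):
  T = 125 + 21 = 146
  P = -28 − 4·146 = -612
P: -432 − (-612) = 180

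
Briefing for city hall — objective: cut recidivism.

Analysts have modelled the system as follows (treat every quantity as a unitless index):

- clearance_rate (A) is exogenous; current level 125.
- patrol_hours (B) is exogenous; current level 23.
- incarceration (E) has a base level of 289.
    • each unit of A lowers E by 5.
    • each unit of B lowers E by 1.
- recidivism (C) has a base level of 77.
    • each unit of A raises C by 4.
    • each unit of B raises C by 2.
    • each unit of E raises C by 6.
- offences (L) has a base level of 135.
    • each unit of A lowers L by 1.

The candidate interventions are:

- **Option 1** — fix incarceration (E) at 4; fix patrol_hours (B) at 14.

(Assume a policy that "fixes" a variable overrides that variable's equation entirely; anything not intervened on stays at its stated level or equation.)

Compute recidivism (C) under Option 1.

629

Option 1 (E := 4, B := 14):
  A = 125
  B = 14
  E = 4
  C = 77 + 4·125 + 2·14 + 6·4 = 629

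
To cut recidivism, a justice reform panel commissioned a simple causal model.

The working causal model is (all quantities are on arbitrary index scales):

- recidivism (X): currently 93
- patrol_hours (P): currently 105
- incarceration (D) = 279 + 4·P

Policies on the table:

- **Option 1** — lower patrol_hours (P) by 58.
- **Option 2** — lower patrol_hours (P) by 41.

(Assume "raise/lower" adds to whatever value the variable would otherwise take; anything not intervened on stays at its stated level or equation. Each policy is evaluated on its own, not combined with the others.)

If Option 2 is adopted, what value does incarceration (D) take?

535

Option 2 (P − 41):
  P = 105 − 41 = 64
  D = 279 + 4·64 = 535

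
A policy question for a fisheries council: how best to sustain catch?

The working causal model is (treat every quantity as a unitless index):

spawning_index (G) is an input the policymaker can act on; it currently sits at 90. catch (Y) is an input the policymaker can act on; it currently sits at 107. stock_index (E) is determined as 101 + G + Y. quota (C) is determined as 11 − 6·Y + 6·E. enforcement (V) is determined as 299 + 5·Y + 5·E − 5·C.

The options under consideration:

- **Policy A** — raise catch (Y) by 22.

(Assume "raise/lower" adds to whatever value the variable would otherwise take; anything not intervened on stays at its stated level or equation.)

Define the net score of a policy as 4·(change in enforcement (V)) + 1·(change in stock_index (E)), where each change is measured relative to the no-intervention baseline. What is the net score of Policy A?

Baseline:
  G = 90
  Y = 107
  E = 101 + 90 + 107 = 298
  C = 11 − 6·107 + 6·298 = 1157
  V = 299 + 5·107 + 5·298 − 5·1157 = -3461
Policy A (Y + 22):
  G = 90
  Y = 107 + 22 = 129
  E = 101 + 90 + 129 = 320
  C = 11 − 6·129 + 6·320 = 1157
  V = 299 + 5·129 + 5·320 − 5·1157 = -3241
ΔV = -3241 − (-3461) = 220; ΔE = 320 − 298 = 22
Score = 4·220 + 1·22 = 902

902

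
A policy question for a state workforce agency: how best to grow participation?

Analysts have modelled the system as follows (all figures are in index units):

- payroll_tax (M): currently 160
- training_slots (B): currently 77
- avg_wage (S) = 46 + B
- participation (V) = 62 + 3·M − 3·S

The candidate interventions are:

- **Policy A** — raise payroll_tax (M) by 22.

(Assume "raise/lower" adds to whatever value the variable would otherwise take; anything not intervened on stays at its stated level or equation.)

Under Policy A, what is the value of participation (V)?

Policy A (M + 22):
  M = 160 + 22 = 182
  B = 77
  S = 46 + 77 = 123
  V = 62 + 3·182 − 3·123 = 239

239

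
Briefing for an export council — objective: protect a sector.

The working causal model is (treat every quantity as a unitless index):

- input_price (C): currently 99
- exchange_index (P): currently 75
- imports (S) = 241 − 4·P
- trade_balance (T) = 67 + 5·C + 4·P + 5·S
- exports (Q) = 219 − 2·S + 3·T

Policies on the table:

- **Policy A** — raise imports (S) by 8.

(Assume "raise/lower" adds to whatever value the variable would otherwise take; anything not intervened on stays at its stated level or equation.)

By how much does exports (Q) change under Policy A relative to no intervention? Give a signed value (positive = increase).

Baseline:
  C = 99
  P = 75
  S = 241 − 4·75 = -59
  T = 67 + 5·99 + 4·75 + 5·(-59) = 567
  Q = 219 − 2·(-59) + 3·567 = 2038
Policy A (S + 8):
  C = 99
  P = 75
  S = 241 − 4·75 (+8 from intervention) = -51
  T = 67 + 5·99 + 4·75 + 5·(-51) = 607
  Q = 219 − 2·(-51) + 3·607 = 2142
Change in Q: 2142 − 2038 = 104

104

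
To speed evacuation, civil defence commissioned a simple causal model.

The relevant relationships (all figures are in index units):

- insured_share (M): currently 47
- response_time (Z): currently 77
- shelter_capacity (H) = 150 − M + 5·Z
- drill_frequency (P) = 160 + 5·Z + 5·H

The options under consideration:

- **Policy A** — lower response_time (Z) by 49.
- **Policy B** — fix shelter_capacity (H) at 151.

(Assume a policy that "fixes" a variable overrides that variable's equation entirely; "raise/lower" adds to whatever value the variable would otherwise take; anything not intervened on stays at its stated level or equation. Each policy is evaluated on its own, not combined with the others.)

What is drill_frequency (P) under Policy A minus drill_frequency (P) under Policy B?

Policy A (Z − 49):
  M = 47
  Z = 77 − 49 = 28
  H = 150 − 47 + 5·28 = 243
  P = 160 + 5·28 + 5·243 = 1515
Policy B (H := 151):
  M = 47
  Z = 77
  H = 151
  P = 160 + 5·77 + 5·151 = 1300
P: 1515 − 1300 = 215

215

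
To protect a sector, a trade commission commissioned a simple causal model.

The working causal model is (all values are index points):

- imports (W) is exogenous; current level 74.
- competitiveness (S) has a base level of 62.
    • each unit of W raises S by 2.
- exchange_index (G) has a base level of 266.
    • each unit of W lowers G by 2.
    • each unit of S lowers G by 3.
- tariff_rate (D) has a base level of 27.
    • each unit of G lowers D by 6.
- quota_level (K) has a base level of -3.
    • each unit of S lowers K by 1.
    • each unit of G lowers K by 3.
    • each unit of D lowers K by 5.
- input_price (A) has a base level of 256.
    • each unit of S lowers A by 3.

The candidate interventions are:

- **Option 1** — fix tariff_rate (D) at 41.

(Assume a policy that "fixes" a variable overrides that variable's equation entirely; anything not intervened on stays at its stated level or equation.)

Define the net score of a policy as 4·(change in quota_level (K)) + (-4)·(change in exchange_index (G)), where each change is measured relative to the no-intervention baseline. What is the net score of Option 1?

Baseline:
  W = 74
  S = 62 + 2·74 = 210
  G = 266 − 2·74 − 3·210 = -512
  D = 27 − 6·(-512) = 3099
  K = -3 − 210 − 3·(-512) − 5·3099 = -14172
Option 1 (D := 41):
  W = 74
  S = 62 + 2·74 = 210
  G = 266 − 2·74 − 3·210 = -512
  D = 41
  K = -3 − 210 − 3·(-512) − 5·41 = 1118
ΔK = 1118 − (-14172) = 15290; ΔG = -512 − (-512) = 0
Score = 4·15290 + (-4)·0 = 61160

61160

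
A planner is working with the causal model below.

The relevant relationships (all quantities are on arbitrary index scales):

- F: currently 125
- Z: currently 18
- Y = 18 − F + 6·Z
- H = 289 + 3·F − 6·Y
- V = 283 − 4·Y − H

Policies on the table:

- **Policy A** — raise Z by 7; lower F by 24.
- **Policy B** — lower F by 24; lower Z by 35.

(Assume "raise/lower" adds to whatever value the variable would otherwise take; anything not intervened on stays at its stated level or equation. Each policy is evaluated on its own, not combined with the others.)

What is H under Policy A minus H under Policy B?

-1512

Policy A (Z + 7, F − 24):
  F = 125 − 24 = 101
  Z = 18 + 7 = 25
  Y = 18 − 101 + 6·25 = 67
  H = 289 + 3·101 − 6·67 = 190
Policy B (F − 24, Z − 35):
  F = 125 − 24 = 101
  Z = 18 − 35 = -17
  Y = 18 − 101 + 6·(-17) = -185
  H = 289 + 3·101 − 6·(-185) = 1702
H: 190 − 1702 = -1512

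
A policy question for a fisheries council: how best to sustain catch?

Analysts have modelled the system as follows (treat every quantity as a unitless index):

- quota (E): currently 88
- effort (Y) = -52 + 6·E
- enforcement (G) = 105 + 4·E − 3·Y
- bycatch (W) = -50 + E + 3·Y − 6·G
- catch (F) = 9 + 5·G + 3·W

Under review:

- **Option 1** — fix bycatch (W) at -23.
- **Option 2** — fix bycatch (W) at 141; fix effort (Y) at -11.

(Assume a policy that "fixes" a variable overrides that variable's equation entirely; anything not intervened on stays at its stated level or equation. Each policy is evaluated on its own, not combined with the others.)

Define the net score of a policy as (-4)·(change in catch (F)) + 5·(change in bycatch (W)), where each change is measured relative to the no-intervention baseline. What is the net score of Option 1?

51205

Baseline:
  E = 88
  Y = -52 + 6·88 = 476
  G = 105 + 4·88 − 3·476 = -971
  W = -50 + 88 + 3·476 − 6·(-971) = 7292
  F = 9 + 5·(-971) + 3·7292 = 17030
Option 1 (W := -23):
  E = 88
  Y = -52 + 6·88 = 476
  G = 105 + 4·88 − 3·476 = -971
  W = -23
  F = 9 + 5·(-971) + 3·(-23) = -4915
ΔF = -4915 − 17030 = -21945; ΔW = -23 − 7292 = -7315
Score = (-4)·(-21945) + 5·(-7315) = 51205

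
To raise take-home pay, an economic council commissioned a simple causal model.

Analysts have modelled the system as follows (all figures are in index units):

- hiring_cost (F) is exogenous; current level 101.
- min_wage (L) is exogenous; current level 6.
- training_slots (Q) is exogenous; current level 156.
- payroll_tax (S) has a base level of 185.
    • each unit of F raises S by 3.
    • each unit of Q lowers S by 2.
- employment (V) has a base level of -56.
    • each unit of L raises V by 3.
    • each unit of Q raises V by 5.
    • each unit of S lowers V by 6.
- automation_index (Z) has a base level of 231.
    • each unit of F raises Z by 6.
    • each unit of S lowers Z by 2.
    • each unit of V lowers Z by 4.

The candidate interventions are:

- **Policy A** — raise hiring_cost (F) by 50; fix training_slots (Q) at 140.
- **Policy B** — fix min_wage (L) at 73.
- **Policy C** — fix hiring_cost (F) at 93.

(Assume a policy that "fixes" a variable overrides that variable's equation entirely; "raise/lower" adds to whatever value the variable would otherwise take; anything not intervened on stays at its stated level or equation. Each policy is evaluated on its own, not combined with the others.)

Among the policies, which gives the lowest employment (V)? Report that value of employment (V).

Policy A (F + 50, Q := 140):
  F = 101 + 50 = 151
  L = 6
  Q = 140
  S = 185 + 3·151 − 2·140 = 358
  V = -56 + 3·6 + 5·140 − 6·358 = -1486
Policy B (L := 73):
  F = 101
  L = 73
  Q = 156
  S = 185 + 3·101 − 2·156 = 176
  V = -56 + 3·73 + 5·156 − 6·176 = -113
Policy C (F := 93):
  F = 93
  L = 6
  Q = 156
  S = 185 + 3·93 − 2·156 = 152
  V = -56 + 3·6 + 5·156 − 6·152 = -170
Comparing — Policy A: V=-1486, Policy B: V=-113, Policy C: V=-170. Lowest is -1486 (Policy A).

-1486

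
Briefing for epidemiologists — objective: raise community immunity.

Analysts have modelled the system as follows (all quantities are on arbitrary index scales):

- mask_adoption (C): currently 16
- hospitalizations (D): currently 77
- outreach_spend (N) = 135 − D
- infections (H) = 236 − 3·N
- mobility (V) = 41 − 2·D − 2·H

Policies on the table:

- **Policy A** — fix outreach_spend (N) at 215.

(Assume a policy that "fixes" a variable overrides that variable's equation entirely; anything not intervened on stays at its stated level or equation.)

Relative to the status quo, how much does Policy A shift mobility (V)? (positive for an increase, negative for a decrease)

942

Baseline:
  D = 77
  N = 135 − 77 = 58
  H = 236 − 3·58 = 62
  V = 41 − 2·77 − 2·62 = -237
Policy A (N := 215):
  D = 77
  N = 215
  H = 236 − 3·215 = -409
  V = 41 − 2·77 − 2·(-409) = 705
Change in V: 705 − (-237) = 942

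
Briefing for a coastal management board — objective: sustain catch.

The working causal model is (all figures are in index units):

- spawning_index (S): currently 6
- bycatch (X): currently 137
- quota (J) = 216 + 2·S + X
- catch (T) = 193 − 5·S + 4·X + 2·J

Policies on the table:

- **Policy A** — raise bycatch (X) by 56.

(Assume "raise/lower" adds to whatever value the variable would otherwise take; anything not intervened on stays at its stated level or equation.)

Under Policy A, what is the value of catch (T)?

1777

Policy A (X + 56):
  S = 6
  X = 137 + 56 = 193
  J = 216 + 2·6 + 193 = 421
  T = 193 − 5·6 + 4·193 + 2·421 = 1777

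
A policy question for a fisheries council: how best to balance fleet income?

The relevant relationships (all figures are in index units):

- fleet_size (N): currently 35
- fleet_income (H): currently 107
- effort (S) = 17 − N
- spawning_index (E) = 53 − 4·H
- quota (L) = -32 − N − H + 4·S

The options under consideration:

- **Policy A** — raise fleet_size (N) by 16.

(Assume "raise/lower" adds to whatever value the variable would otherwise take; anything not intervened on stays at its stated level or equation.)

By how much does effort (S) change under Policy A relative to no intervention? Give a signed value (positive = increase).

Baseline:
  N = 35
  S = 17 − 35 = -18
Policy A (N + 16):
  N = 35 + 16 = 51
  S = 17 − 51 = -34
Change in S: -34 − (-18) = -16

-16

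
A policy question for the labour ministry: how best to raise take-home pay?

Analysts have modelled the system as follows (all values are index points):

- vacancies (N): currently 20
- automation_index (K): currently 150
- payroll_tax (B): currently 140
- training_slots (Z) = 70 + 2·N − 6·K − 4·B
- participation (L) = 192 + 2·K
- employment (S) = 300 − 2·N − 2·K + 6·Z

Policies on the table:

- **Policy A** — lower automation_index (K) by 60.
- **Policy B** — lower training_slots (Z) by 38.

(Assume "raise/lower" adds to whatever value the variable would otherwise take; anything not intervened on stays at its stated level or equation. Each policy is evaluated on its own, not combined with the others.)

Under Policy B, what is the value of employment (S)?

-8368

Policy B (Z − 38):
  N = 20
  K = 150
  B = 140
  Z = 70 + 2·20 − 6·150 − 4·140 (−38 from intervention) = -1388
  S = 300 − 2·20 − 2·150 + 6·(-1388) = -8368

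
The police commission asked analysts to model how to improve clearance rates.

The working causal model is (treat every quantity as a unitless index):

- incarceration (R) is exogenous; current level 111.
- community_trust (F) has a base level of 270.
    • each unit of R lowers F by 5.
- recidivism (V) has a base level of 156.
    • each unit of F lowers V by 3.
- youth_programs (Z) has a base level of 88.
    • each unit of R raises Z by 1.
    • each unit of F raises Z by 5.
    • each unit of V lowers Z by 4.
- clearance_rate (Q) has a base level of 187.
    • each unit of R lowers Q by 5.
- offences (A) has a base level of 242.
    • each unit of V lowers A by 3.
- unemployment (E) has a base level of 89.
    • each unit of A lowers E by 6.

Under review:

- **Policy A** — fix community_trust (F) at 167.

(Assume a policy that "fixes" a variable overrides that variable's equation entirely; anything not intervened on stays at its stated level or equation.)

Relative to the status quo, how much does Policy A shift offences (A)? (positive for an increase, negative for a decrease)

4068

Baseline:
  R = 111
  F = 270 − 5·111 = -285
  V = 156 − 3·(-285) = 1011
  A = 242 − 3·1011 = -2791
Policy A (F := 167):
  R = 111
  F = 167
  V = 156 − 3·167 = -345
  A = 242 − 3·(-345) = 1277
Change in A: 1277 − (-2791) = 4068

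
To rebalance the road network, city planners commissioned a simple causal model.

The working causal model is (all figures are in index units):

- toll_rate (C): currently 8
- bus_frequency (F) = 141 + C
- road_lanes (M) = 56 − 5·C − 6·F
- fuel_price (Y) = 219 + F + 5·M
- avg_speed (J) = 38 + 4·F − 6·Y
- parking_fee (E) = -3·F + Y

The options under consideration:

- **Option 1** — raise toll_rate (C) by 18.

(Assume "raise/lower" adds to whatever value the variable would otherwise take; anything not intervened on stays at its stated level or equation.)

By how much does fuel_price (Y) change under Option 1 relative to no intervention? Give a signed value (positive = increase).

Baseline:
  C = 8
  F = 141 + 8 = 149
  M = 56 − 5·8 − 6·149 = -878
  Y = 219 + 149 + 5·(-878) = -4022
Option 1 (C + 18):
  C = 8 + 18 = 26
  F = 141 + 26 = 167
  M = 56 − 5·26 − 6·167 = -1076
  Y = 219 + 167 + 5·(-1076) = -4994
Change in Y: -4994 − (-4022) = -972

-972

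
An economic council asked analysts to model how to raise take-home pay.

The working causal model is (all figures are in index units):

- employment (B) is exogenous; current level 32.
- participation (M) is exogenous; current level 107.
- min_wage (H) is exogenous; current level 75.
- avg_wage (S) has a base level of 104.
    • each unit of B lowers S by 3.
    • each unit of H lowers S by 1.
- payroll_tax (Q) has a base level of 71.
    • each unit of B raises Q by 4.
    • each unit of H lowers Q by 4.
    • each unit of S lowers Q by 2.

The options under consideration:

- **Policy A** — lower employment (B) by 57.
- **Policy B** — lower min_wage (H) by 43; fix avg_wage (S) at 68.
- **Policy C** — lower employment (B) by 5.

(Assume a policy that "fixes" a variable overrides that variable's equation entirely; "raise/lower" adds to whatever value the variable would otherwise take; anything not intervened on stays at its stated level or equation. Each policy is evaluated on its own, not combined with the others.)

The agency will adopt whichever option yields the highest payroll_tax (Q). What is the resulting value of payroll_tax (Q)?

Policy A (B − 57):
  B = 32 − 57 = -25
  H = 75
  S = 104 − 3·(-25) − 75 = 104
  Q = 71 + 4·(-25) − 4·75 − 2·104 = -537
Policy B (H − 43, S := 68):
  B = 32
  H = 75 − 43 = 32
  S = 68
  Q = 71 + 4·32 − 4·32 − 2·68 = -65
Policy C (B − 5):
  B = 32 − 5 = 27
  H = 75
  S = 104 − 3·27 − 75 = -52
  Q = 71 + 4·27 − 4·75 − 2·(-52) = -17
Comparing — Policy A: Q=-537, Policy B: Q=-65, Policy C: Q=-17. Highest is -17 (Policy C).

-17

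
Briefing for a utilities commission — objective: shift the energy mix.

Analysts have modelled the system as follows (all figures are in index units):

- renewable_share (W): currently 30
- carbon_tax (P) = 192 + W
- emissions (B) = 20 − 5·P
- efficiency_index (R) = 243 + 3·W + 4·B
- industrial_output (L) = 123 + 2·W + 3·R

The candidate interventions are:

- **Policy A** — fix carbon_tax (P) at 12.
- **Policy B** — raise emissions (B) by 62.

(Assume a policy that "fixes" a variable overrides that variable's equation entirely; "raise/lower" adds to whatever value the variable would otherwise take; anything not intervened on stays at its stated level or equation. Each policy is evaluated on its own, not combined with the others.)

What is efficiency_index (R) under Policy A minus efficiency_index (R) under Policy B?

3952

Policy A (P := 12):
  W = 30
  P = 12
  B = 20 − 5·12 = -40
  R = 243 + 3·30 + 4·(-40) = 173
Policy B (B + 62):
  W = 30
  P = 192 + 30 = 222
  B = 20 − 5·222 (+62 from intervention) = -1028
  R = 243 + 3·30 + 4·(-1028) = -3779
R: 173 − (-3779) = 3952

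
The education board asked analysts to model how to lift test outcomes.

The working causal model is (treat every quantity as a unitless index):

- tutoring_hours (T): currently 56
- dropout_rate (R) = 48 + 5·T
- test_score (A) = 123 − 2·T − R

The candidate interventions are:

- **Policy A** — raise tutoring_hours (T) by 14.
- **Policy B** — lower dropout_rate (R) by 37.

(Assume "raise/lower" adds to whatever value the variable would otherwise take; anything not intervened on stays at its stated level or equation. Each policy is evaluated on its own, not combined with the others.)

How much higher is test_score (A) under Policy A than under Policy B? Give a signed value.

-135

Policy A (T + 14):
  T = 56 + 14 = 70
  R = 48 + 5·70 = 398
  A = 123 − 2·70 − 398 = -415
Policy B (R − 37):
  T = 56
  R = 48 + 5·56 (−37 from intervention) = 291
  A = 123 − 2·56 − 291 = -280
A: -415 − (-280) = -135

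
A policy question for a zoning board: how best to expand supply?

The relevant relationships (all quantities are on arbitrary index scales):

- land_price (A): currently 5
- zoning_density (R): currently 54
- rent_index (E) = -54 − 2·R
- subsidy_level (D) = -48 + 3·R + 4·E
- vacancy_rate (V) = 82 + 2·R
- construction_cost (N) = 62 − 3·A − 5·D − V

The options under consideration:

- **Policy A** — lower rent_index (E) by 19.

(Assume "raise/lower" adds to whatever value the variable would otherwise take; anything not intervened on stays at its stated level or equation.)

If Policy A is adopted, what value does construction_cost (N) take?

Policy A (E − 19):
  A = 5
  R = 54
  E = -54 − 2·54 (−19 from intervention) = -181
  D = -48 + 3·54 + 4·(-181) = -610
  V = 82 + 2·54 = 190
  N = 62 − 3·5 − 5·(-610) − 190 = 2907

2907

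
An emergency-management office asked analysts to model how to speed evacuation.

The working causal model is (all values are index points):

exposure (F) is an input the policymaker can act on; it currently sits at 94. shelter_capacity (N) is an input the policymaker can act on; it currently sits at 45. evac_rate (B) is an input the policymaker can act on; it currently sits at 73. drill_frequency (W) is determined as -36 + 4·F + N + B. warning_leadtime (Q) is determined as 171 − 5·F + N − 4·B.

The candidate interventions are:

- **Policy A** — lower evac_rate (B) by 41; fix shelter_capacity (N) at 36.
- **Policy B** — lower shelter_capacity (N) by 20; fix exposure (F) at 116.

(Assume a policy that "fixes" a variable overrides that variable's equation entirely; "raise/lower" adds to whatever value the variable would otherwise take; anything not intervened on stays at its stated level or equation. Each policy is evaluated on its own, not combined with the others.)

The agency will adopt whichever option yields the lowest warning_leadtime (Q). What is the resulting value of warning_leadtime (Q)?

-676

Policy A (B − 41, N := 36):
  F = 94
  N = 36
  B = 73 − 41 = 32
  Q = 171 − 5·94 + 36 − 4·32 = -391
Policy B (N − 20, F := 116):
  F = 116
  N = 45 − 20 = 25
  B = 73
  Q = 171 − 5·116 + 25 − 4·73 = -676
Comparing — Policy A: Q=-391, Policy B: Q=-676. Lowest is -676 (Policy B).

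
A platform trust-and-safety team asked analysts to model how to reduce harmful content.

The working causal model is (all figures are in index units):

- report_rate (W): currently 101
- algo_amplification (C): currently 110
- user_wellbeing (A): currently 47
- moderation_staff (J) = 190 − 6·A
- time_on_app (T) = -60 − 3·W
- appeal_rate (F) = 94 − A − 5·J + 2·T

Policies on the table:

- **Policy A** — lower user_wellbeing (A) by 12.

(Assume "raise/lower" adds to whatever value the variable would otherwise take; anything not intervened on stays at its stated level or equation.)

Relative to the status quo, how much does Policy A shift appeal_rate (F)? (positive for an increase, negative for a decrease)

-348

Baseline:
  W = 101
  A = 47
  J = 190 − 6·47 = -92
  T = -60 − 3·101 = -363
  F = 94 − 47 − 5·(-92) + 2·(-363) = -219
Policy A (A − 12):
  W = 101
  A = 47 − 12 = 35
  J = 190 − 6·35 = -20
  T = -60 − 3·101 = -363
  F = 94 − 35 − 5·(-20) + 2·(-363) = -567
Change in F: -567 − (-219) = -348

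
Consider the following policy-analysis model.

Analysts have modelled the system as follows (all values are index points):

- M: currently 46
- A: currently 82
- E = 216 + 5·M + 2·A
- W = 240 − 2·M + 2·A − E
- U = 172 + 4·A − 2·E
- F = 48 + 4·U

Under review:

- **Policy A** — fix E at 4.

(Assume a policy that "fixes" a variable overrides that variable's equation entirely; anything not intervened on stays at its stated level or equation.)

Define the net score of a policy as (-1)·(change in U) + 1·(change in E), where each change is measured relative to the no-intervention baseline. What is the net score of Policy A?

-1818

Baseline:
  M = 46
  A = 82
  E = 216 + 5·46 + 2·82 = 610
  U = 172 + 4·82 − 2·610 = -720
Policy A (E := 4):
  M = 46
  A = 82
  E = 4
  U = 172 + 4·82 − 2·4 = 492
ΔU = 492 − (-720) = 1212; ΔE = 4 − 610 = -606
Score = (-1)·1212 + 1·(-606) = -1818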